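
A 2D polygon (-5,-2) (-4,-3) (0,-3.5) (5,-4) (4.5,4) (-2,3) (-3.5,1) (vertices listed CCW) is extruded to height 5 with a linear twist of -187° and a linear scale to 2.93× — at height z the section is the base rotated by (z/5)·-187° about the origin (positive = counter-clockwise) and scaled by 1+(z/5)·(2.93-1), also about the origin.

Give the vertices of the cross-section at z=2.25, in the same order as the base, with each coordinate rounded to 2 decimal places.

Cross-section at z=2.25: (-4.67,8.91) (-6.34,6.86) (-6.51,-0.67) (-6.48,-10.06) (8.29,-7.60) (5.20,4.29) (1.19,6.70)

t = z/height = 2.25/5 = 0.45
s = 1 + (scale-1)·z/height = 1 + (2.93-1)·2.25/5 = 1.868500
θ = twist·z/height = -187°·2.25/5 = -84.1500° = -1.468695 rad
cos θ = 0.101924, sin θ = -0.994792 (intermediates below are computed at full precision and shown rounded to 5 d.p.)
v1: (-5,-2) → rotate → (-2.49921,4.77011) → ×s → (-4.66977,8.91295) → (-4.67,8.91)
v2: (-4,-3) → rotate → (-3.39207,3.67340) → ×s → (-6.33809,6.86374) → (-6.34,6.86)
v3: (0,-3.5) → rotate → (-3.48177,-0.35674) → ×s → (-6.50569,-0.66656) → (-6.51,-0.67)
v4: (5,-4) → rotate → (-3.46955,-5.38166) → ×s → (-6.48285,-10.05563) → (-6.48,-10.06)
v5: (4.5,4) → rotate → (4.43783,-4.06887) → ×s → (8.29208,-7.60268) → (8.29,-7.60)
v6: (-2,3) → rotate → (2.78053,2.29536) → ×s → (5.19542,4.28888) → (5.20,4.29)
v7: (-3.5,1) → rotate → (0.63806,3.58370) → ×s → (1.19221,6.69614) → (1.19,6.70)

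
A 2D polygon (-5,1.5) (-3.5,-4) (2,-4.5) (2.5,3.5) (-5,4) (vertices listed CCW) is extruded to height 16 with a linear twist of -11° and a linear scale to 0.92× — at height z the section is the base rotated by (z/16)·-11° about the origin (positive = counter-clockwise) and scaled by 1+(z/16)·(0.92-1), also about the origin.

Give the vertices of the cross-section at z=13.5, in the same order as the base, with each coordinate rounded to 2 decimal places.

Cross-section at z=13.5: (-4.38,2.13) (-3.82,-3.15) (1.16,-4.44) (2.83,2.85) (-4.00,4.43)

t = z/height = 13.5/16 = 0.84375
s = 1 + (scale-1)·z/height = 1 + (0.92-1)·13.5/16 = 0.932500
θ = twist·z/height = -11°·13.5/16 = -9.2813° = -0.161988 rad
cos θ = 0.986909, sin θ = -0.161281 (intermediates below are computed at full precision and shown rounded to 5 d.p.)
v1: (-5,1.5) → rotate → (-4.69262,2.28677) → ×s → (-4.37587,2.13241) → (-4.38,2.13)
v2: (-3.5,-4) → rotate → (-4.09930,-3.38315) → ×s → (-3.82260,-3.15479) → (-3.82,-3.15)
v3: (2,-4.5) → rotate → (1.24805,-4.76365) → ×s → (1.16381,-4.44210) → (1.16,-4.44)
v4: (2.5,3.5) → rotate → (3.03175,3.05098) → ×s → (2.82711,2.84504) → (2.83,2.85)
v5: (-5,4) → rotate → (-4.28942,4.75404) → ×s → (-3.99988,4.43314) → (-4.00,4.43)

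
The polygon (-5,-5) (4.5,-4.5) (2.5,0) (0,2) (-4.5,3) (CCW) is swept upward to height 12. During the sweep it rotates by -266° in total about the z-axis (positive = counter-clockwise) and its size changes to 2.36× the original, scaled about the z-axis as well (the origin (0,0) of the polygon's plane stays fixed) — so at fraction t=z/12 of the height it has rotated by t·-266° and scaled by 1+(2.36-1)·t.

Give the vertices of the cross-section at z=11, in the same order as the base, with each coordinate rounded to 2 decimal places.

t = z/height = 11/12 = 0.916667
s = 1 + (scale-1)·z/height = 1 + (2.36-1)·11/12 = 2.246667
θ = twist·z/height = -266°·11/12 = -243.8333° = -4.255694 rad
cos θ = -0.440984, sin θ = 0.897515 (intermediates below are computed at full precision and shown rounded to 5 d.p.)
v1: (-5,-5) → rotate → (6.69249,-2.28266) → ×s → (15.03580,-5.12837) → (15.04,-5.13)
v2: (4.5,-4.5) → rotate → (2.05439,6.02324) → ×s → (4.61553,13.53222) → (4.62,13.53)
v3: (2.5,0) → rotate → (-1.10246,2.24379) → ×s → (-2.47686,5.04104) → (-2.48,5.04)
v4: (0,2) → rotate → (-1.79503,-0.88197) → ×s → (-4.03283,-1.98149) → (-4.03,-1.98)
v5: (-4.5,3) → rotate → (-0.70812,-5.36177) → ×s → (-1.59091,-12.04611) → (-1.59,-12.05)

Cross-section at z=11: (15.04,-5.13) (4.62,13.53) (-2.48,5.04) (-4.03,-1.98) (-1.59,-12.05)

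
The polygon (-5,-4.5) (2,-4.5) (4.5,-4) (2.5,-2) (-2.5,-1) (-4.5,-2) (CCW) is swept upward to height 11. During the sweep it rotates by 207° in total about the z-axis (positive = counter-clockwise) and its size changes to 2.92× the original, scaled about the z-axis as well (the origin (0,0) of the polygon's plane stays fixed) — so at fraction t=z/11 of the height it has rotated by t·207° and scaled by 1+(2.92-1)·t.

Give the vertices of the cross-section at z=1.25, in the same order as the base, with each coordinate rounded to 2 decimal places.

t = z/height = 1.25/11 = 0.113636
s = 1 + (scale-1)·z/height = 1 + (2.92-1)·1.25/11 = 1.218182
θ = twist·z/height = 207°·1.25/11 = 23.5227° = 0.410549 rad
cos θ = 0.916902, sin θ = 0.399113 (intermediates below are computed at full precision and shown rounded to 5 d.p.)
v1: (-5,-4.5) → rotate → (-2.78850,-6.12162) → ×s → (-3.39690,-7.45725) → (-3.40,-7.46)
v2: (2,-4.5) → rotate → (3.62981,-3.32783) → ×s → (4.42177,-4.05391) → (4.42,-4.05)
v3: (4.5,-4) → rotate → (5.72251,-1.87160) → ×s → (6.97106,-2.27995) → (6.97,-2.28)
v4: (2.5,-2) → rotate → (3.09048,-0.83602) → ×s → (3.76477,-1.01843) → (3.76,-1.02)
v5: (-2.5,-1) → rotate → (-1.89314,-1.91468) → ×s → (-2.30619,-2.33243) → (-2.31,-2.33)
v6: (-4.5,-2) → rotate → (-3.32783,-3.62981) → ×s → (-4.05391,-4.42177) → (-4.05,-4.42)

Cross-section at z=1.25: (-3.40,-7.46) (4.42,-4.05) (6.97,-2.28) (3.76,-1.02) (-2.31,-2.33) (-4.05,-4.42)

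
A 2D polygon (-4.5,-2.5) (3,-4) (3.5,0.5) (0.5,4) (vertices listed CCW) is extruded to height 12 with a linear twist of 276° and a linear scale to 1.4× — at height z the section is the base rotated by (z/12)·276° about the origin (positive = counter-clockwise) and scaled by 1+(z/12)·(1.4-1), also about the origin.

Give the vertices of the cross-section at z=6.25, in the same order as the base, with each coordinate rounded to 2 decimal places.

Cross-section at z=6.25: (6.17,-0.78) (-0.07,6.04) (-3.77,2.01) (-3.35,-3.54)

t = z/height = 6.25/12 = 0.520833
s = 1 + (scale-1)·z/height = 1 + (1.4-1)·6.25/12 = 1.208333
θ = twist·z/height = 276°·6.25/12 = 143.7500° = 2.508911 rad
cos θ = -0.806445, sin θ = 0.591310 (intermediates below are computed at full precision and shown rounded to 5 d.p.)
v1: (-4.5,-2.5) → rotate → (5.10727,-0.64478) → ×s → (6.17129,-0.77911) → (6.17,-0.78)
v2: (3,-4) → rotate → (-0.05410,4.99971) → ×s → (-0.06537,6.04131) → (-0.07,6.04)
v3: (3.5,0.5) → rotate → (-3.11821,1.66636) → ×s → (-3.76784,2.01352) → (-3.77,2.01)
v4: (0.5,4) → rotate → (-2.76846,-2.93012) → ×s → (-3.34522,-3.54057) → (-3.35,-3.54)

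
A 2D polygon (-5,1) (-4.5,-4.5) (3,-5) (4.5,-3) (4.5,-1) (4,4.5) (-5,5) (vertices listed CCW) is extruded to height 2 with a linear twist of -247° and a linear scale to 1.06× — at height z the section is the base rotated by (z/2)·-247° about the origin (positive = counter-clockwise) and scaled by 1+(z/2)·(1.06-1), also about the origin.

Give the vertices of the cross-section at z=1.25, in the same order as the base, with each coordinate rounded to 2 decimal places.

t = z/height = 1.25/2 = 0.625
s = 1 + (scale-1)·z/height = 1 + (1.06-1)·1.25/2 = 1.037500
θ = twist·z/height = -247°·1.25/2 = -154.3750° = -2.694352 rad
cos θ = -0.901644, sin θ = -0.432479 (intermediates below are computed at full precision and shown rounded to 5 d.p.)
v1: (-5,1) → rotate → (4.94070,1.26075) → ×s → (5.12597,1.30803) → (5.13,1.31)
v2: (-4.5,-4.5) → rotate → (2.11124,6.00355) → ×s → (2.19041,6.22869) → (2.19,6.23)
v3: (3,-5) → rotate → (-4.86733,3.21078) → ×s → (-5.04985,3.33119) → (-5.05,3.33)
v4: (4.5,-3) → rotate → (-5.35484,0.75878) → ×s → (-5.55564,0.78723) → (-5.56,0.79)
v5: (4.5,-1) → rotate → (-4.48988,-1.04451) → ×s → (-4.65825,-1.08368) → (-4.66,-1.08)
v6: (4,4.5) → rotate → (-1.66042,-5.78731) → ×s → (-1.72268,-6.00434) → (-1.72,-6.00)
v7: (-5,5) → rotate → (6.67062,-2.34582) → ×s → (6.92076,-2.43379) → (6.92,-2.43)

Cross-section at z=1.25: (5.13,1.31) (2.19,6.23) (-5.05,3.33) (-5.56,0.79) (-4.66,-1.08) (-1.72,-6.00) (6.92,-2.43)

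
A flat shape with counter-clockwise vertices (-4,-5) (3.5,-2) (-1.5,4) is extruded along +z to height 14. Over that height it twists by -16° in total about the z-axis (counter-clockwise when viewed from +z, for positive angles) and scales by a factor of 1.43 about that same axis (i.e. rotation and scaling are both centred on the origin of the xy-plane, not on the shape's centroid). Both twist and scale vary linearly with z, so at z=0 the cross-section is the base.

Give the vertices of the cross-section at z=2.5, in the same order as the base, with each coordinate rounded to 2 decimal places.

Cross-section at z=2.5: (-4.57,-5.16) (3.66,-2.34) (-1.40,4.38)

t = z/height = 2.5/14 = 0.178571
s = 1 + (scale-1)·z/height = 1 + (1.43-1)·2.5/14 = 1.076786
θ = twist·z/height = -16°·2.5/14 = -2.8571° = -0.049867 rad
cos θ = 0.998757, sin θ = -0.049846 (intermediates below are computed at full precision and shown rounded to 5 d.p.)
v1: (-4,-5) → rotate → (-4.24426,-4.79440) → ×s → (-4.57016,-5.16254) → (-4.57,-5.16)
v2: (3.5,-2) → rotate → (3.39596,-2.17197) → ×s → (3.65672,-2.33875) → (3.66,-2.34)
v3: (-1.5,4) → rotate → (-1.29875,4.06980) → ×s → (-1.39848,4.38230) → (-1.40,4.38)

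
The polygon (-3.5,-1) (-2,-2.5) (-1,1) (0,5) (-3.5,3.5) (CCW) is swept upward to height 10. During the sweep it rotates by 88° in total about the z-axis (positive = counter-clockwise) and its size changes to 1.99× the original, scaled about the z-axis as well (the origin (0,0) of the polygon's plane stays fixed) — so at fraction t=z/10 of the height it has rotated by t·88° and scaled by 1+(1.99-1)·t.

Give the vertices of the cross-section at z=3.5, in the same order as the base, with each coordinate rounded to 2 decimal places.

Cross-section at z=3.5: (-3.36,-3.57) (-0.59,-4.27) (-1.85,0.47) (-3.45,5.78) (-6.46,1.63)

t = z/height = 3.5/10 = 0.35
s = 1 + (scale-1)·z/height = 1 + (1.99-1)·3.5/10 = 1.346500
θ = twist·z/height = 88°·3.5/10 = 30.8000° = 0.537561 rad
cos θ = 0.858960, sin θ = 0.512043 (intermediates below are computed at full precision and shown rounded to 5 d.p.)
v1: (-3.5,-1) → rotate → (-2.49432,-2.65111) → ×s → (-3.35860,-3.56972) → (-3.36,-3.57)
v2: (-2,-2.5) → rotate → (-0.43781,-3.17149) → ×s → (-0.58951,-4.27041) → (-0.59,-4.27)
v3: (-1,1) → rotate → (-1.37100,0.34692) → ×s → (-1.84606,0.46712) → (-1.85,0.47)
v4: (0,5) → rotate → (-2.56021,4.29480) → ×s → (-3.44733,5.78295) → (-3.45,5.78)
v5: (-3.5,3.5) → rotate → (-4.79851,1.21421) → ×s → (-6.46119,1.63493) → (-6.46,1.63)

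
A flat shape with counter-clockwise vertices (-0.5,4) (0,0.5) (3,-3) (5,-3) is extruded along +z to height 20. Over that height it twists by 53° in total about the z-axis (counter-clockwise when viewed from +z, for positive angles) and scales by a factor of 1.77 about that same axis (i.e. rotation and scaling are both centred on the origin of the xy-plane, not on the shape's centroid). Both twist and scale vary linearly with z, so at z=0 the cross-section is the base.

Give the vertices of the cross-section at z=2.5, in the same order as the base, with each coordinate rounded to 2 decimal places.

Cross-section at z=2.5: (-1.05,4.29) (-0.06,0.54) (3.65,-2.89) (5.82,-2.63)

t = z/height = 2.5/20 = 0.125
s = 1 + (scale-1)·z/height = 1 + (1.77-1)·2.5/20 = 1.096250
θ = twist·z/height = 53°·2.5/20 = 6.6250° = 0.115628 rad
cos θ = 0.993323, sin θ = 0.115371 (intermediates below are computed at full precision and shown rounded to 5 d.p.)
v1: (-0.5,4) → rotate → (-0.95814,3.91560) → ×s → (-1.05036,4.29248) → (-1.05,4.29)
v2: (0,0.5) → rotate → (-0.05769,0.49666) → ×s → (-0.06324,0.54446) → (-0.06,0.54)
v3: (3,-3) → rotate → (3.32608,-2.63386) → ×s → (3.64621,-2.88736) → (3.65,-2.89)
v4: (5,-3) → rotate → (5.31272,-2.40311) → ×s → (5.82407,-2.63441) → (5.82,-2.63)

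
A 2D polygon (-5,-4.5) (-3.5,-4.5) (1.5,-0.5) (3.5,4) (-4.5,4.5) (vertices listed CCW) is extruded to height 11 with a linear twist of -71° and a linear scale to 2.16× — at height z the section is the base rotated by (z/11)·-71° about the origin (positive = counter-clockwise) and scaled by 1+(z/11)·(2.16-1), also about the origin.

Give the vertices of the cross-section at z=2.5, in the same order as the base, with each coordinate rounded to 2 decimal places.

Cross-section at z=2.5: (-7.65,-3.71) (-5.83,-4.23) (1.65,-1.13) (5.65,3.63) (-3.88,7.04)

t = z/height = 2.5/11 = 0.227273
s = 1 + (scale-1)·z/height = 1 + (2.16-1)·2.5/11 = 1.263636
θ = twist·z/height = -71°·2.5/11 = -16.1364° = -0.281633 rad
cos θ = 0.960603, sin θ = -0.277924 (intermediates below are computed at full precision and shown rounded to 5 d.p.)
v1: (-5,-4.5) → rotate → (-6.05367,-2.93309) → ×s → (-7.64964,-3.70636) → (-7.65,-3.71)
v2: (-3.5,-4.5) → rotate → (-4.61277,-3.34998) → ×s → (-5.82886,-4.23315) → (-5.83,-4.23)
v3: (1.5,-0.5) → rotate → (1.30194,-0.89719) → ×s → (1.64518,-1.13372) → (1.65,-1.13)
v4: (3.5,4) → rotate → (4.47381,2.86968) → ×s → (5.65327,3.62623) → (5.65,3.63)
v5: (-4.5,4.5) → rotate → (-3.07205,5.57337) → ×s → (-3.88196,7.04272) → (-3.88,7.04)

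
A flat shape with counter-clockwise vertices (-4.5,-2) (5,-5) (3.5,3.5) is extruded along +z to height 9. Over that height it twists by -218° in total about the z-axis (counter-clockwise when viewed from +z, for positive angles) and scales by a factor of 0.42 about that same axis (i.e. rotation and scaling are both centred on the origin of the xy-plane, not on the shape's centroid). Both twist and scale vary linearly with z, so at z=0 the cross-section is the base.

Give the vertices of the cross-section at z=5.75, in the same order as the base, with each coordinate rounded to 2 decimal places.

Cross-section at z=5.75: (1.33,2.80) (-4.44,0.33) (-0.23,-3.11)

t = z/height = 5.75/9 = 0.638889
s = 1 + (scale-1)·z/height = 1 + (0.42-1)·5.75/9 = 0.629444
θ = twist·z/height = -218°·5.75/9 = -139.2778° = -2.430856 rad
cos θ = -0.757881, sin θ = -0.652392 (intermediates below are computed at full precision and shown rounded to 5 d.p.)
v1: (-4.5,-2) → rotate → (2.10568,4.45153) → ×s → (1.32541,2.80199) → (1.33,2.80)
v2: (5,-5) → rotate → (-7.05137,0.52744) → ×s → (-4.43844,0.33200) → (-4.44,0.33)
v3: (3.5,3.5) → rotate → (-0.36921,-4.93596) → ×s → (-0.23240,-3.10691) → (-0.23,-3.11)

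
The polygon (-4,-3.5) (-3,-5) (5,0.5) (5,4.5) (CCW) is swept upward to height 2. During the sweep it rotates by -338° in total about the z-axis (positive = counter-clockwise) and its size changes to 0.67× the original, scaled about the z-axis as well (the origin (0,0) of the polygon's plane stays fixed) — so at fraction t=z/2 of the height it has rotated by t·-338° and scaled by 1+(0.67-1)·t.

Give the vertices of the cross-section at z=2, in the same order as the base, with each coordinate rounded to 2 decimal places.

Cross-section at z=2: (-1.61,-3.18) (-0.61,-3.86) (2.98,1.57) (1.98,4.05)

t = z/height = 2/2 = 1
s = 1 + (scale-1)·z/height = 1 + (0.67-1)·2/2 = 0.670000
θ = twist·z/height = -338°·2/2 = -338.0000° = -5.899213 rad
cos θ = 0.927184, sin θ = 0.374607 (intermediates below are computed at full precision and shown rounded to 5 d.p.)
v1: (-4,-3.5) → rotate → (-2.39761,-4.74357) → ×s → (-1.60640,-3.17819) → (-1.61,-3.18)
v2: (-3,-5) → rotate → (-0.90852,-5.75974) → ×s → (-0.60871,-3.85903) → (-0.61,-3.86)
v3: (5,0.5) → rotate → (4.44862,2.33662) → ×s → (2.98057,1.56554) → (2.98,1.57)
v4: (5,4.5) → rotate → (2.95019,6.04536) → ×s → (1.97663,4.05039) → (1.98,4.05)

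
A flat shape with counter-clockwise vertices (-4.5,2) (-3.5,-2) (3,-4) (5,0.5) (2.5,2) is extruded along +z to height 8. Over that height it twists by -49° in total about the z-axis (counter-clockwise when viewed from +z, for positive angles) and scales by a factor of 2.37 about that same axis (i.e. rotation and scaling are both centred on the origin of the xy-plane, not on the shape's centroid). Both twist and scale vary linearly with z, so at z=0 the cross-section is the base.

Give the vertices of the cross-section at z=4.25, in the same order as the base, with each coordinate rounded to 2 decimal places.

t = z/height = 4.25/8 = 0.53125
s = 1 + (scale-1)·z/height = 1 + (2.37-1)·4.25/8 = 1.727813
θ = twist·z/height = -49°·4.25/8 = -26.0313° = -0.454331 rad
cos θ = 0.898555, sin θ = -0.438861 (intermediates below are computed at full precision and shown rounded to 5 d.p.)
v1: (-4.5,2) → rotate → (-3.16577,3.77199) → ×s → (-5.46986,6.51728) → (-5.47,6.52)
v2: (-3.5,-2) → rotate → (-4.02266,-0.26110) → ×s → (-6.95041,-0.45112) → (-6.95,-0.45)
v3: (3,-4) → rotate → (0.94022,-4.91080) → ×s → (1.62452,-8.48495) → (1.62,-8.48)
v4: (5,0.5) → rotate → (4.71220,-1.74503) → ×s → (8.14181,-3.01508) → (8.14,-3.02)
v5: (2.5,2) → rotate → (3.12411,0.69996) → ×s → (5.39788,1.20939) → (5.40,1.21)

Cross-section at z=4.25: (-5.47,6.52) (-6.95,-0.45) (1.62,-8.48) (8.14,-3.02) (5.40,1.21)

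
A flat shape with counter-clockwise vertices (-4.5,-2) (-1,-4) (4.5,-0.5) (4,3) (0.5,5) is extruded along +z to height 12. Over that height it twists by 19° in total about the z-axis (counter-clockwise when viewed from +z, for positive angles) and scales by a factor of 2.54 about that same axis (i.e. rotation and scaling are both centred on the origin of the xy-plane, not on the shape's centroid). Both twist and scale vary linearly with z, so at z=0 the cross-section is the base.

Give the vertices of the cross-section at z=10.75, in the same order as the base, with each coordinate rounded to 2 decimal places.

t = z/height = 10.75/12 = 0.895833
s = 1 + (scale-1)·z/height = 1 + (2.54-1)·10.75/12 = 2.379583
θ = twist·z/height = 19°·10.75/12 = 17.0208° = 0.297070 rad
cos θ = 0.956198, sin θ = 0.292719 (intermediates below are computed at full precision and shown rounded to 5 d.p.)
v1: (-4.5,-2) → rotate → (-3.71745,-3.22963) → ×s → (-8.84599,-7.68518) → (-8.85,-7.69)
v2: (-1,-4) → rotate → (0.21468,-4.11751) → ×s → (0.51085,-9.79797) → (0.51,-9.80)
v3: (4.5,-0.5) → rotate → (4.44925,0.83914) → ×s → (10.58737,1.99680) → (10.59,2.00)
v4: (4,3) → rotate → (2.94664,4.03947) → ×s → (7.01176,9.61226) → (7.01,9.61)
v5: (0.5,5) → rotate → (-0.98550,4.92735) → ×s → (-2.34507,11.72504) → (-2.35,11.73)

Cross-section at z=10.75: (-8.85,-7.69) (0.51,-9.80) (10.59,2.00) (7.01,9.61) (-2.35,11.73)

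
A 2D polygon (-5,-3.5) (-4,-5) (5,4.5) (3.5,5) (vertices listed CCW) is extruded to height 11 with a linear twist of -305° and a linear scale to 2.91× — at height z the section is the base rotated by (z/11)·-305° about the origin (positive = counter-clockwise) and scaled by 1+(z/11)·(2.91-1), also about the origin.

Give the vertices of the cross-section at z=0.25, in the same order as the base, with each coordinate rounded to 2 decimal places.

Cross-section at z=0.25: (-5.62,-3.00) (-4.77,-4.68) (5.75,4.03) (4.25,4.74)

t = z/height = 0.25/11 = 0.0227273
s = 1 + (scale-1)·z/height = 1 + (2.91-1)·0.25/11 = 1.043409
θ = twist·z/height = -305°·0.25/11 = -6.9318° = -0.120983 rad
cos θ = 0.992690, sin θ = -0.120688 (intermediates below are computed at full precision and shown rounded to 5 d.p.)
v1: (-5,-3.5) → rotate → (-5.38586,-2.87098) → ×s → (-5.61966,-2.99560) → (-5.62,-3.00)
v2: (-4,-5) → rotate → (-4.57420,-4.48070) → ×s → (-4.77276,-4.67520) → (-4.77,-4.68)
v3: (5,4.5) → rotate → (5.50655,3.86367) → ×s → (5.74558,4.03138) → (5.75,4.03)
v4: (3.5,5) → rotate → (4.07786,4.54104) → ×s → (4.25487,4.73817) → (4.25,4.74)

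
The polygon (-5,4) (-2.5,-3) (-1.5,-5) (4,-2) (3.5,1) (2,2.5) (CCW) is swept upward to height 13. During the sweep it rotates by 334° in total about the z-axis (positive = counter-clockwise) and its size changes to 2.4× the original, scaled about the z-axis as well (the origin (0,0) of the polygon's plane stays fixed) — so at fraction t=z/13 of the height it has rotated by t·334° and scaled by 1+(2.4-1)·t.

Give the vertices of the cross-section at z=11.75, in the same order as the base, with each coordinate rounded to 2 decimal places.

t = z/height = 11.75/13 = 0.903846
s = 1 + (scale-1)·z/height = 1 + (2.4-1)·11.75/13 = 2.265385
θ = twist·z/height = 334°·11.75/13 = 301.8846° = 5.268880 rad
cos θ = 0.528210, sin θ = -0.849114 (intermediates below are computed at full precision and shown rounded to 5 d.p.)
v1: (-5,4) → rotate → (0.75540,6.35841) → ×s → (1.71128,14.40424) → (1.71,14.40)
v2: (-2.5,-3) → rotate → (-3.86787,0.53815) → ×s → (-8.76221,1.21912) → (-8.76,1.22)
v3: (-1.5,-5) → rotate → (-5.03788,-1.36738) → ×s → (-11.41274,-3.09764) → (-11.41,-3.10)
v4: (4,-2) → rotate → (0.41461,-4.45287) → ×s → (0.93926,-10.08747) → (0.94,-10.09)
v5: (3.5,1) → rotate → (2.69785,-2.44369) → ×s → (6.11167,-5.53589) → (6.11,-5.54)
v6: (2,2.5) → rotate → (3.17920,-0.37770) → ×s → (7.20212,-0.85564) → (7.20,-0.86)

Cross-section at z=11.75: (1.71,14.40) (-8.76,1.22) (-11.41,-3.10) (0.94,-10.09) (6.11,-5.54) (7.20,-0.86)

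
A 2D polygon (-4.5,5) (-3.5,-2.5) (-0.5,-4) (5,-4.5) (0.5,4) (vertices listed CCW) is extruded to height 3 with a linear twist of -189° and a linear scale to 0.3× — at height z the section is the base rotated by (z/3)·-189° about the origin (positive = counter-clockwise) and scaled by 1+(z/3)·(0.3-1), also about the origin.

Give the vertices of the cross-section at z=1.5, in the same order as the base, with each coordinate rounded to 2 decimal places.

t = z/height = 1.5/3 = 0.5
s = 1 + (scale-1)·z/height = 1 + (0.3-1)·1.5/3 = 0.650000
θ = twist·z/height = -189°·1.5/3 = -94.5000° = -1.649336 rad
cos θ = -0.078459, sin θ = -0.996917 (intermediates below are computed at full precision and shown rounded to 5 d.p.)
v1: (-4.5,5) → rotate → (5.33765,4.09383) → ×s → (3.46947,2.66099) → (3.47,2.66)
v2: (-3.5,-2.5) → rotate → (-2.21769,3.68536) → ×s → (-1.44150,2.39548) → (-1.44,2.40)
v3: (-0.5,-4) → rotate → (-3.94844,0.81230) → ×s → (-2.56649,0.52799) → (-2.57,0.53)
v4: (5,-4.5) → rotate → (-4.87842,-4.63152) → ×s → (-3.17098,-3.01049) → (-3.17,-3.01)
v5: (0.5,4) → rotate → (3.94844,-0.81230) → ×s → (2.56649,-0.52799) → (2.57,-0.53)

Cross-section at z=1.5: (3.47,2.66) (-1.44,2.40) (-2.57,0.53) (-3.17,-3.01) (2.57,-0.53)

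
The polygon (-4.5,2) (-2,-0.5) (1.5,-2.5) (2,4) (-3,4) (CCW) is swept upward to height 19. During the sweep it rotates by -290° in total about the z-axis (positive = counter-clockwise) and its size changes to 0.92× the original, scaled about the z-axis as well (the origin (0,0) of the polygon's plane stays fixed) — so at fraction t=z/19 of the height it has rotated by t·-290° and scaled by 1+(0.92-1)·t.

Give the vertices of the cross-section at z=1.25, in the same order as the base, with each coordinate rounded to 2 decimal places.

Cross-section at z=1.25: (-3.58,3.34) (-2.04,0.18) (0.60,-2.84) (3.18,3.11) (-1.52,4.74)

t = z/height = 1.25/19 = 0.0657895
s = 1 + (scale-1)·z/height = 1 + (0.92-1)·1.25/19 = 0.994737
θ = twist·z/height = -290°·1.25/19 = -19.0789° = -0.332990 rad
cos θ = 0.945069, sin θ = -0.326871 (intermediates below are computed at full precision and shown rounded to 5 d.p.)
v1: (-4.5,2) → rotate → (-3.59907,3.36106) → ×s → (-3.58013,3.34337) → (-3.58,3.34)
v2: (-2,-0.5) → rotate → (-2.05357,0.18121) → ×s → (-2.04277,0.18025) → (-2.04,0.18)
v3: (1.5,-2.5) → rotate → (0.60043,-2.85298) → ×s → (0.59727,-2.83796) → (0.60,-2.84)
v4: (2,4) → rotate → (3.19762,3.12653) → ×s → (3.18079,3.11008) → (3.18,3.11)
v5: (-3,4) → rotate → (-1.52772,4.76089) → ×s → (-1.51968,4.73583) → (-1.52,4.74)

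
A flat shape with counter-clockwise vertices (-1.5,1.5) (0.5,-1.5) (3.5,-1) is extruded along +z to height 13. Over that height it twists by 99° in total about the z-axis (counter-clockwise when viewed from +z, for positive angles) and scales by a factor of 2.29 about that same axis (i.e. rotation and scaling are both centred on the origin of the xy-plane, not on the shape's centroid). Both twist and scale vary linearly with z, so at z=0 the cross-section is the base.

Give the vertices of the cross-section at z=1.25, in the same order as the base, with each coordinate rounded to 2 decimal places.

t = z/height = 1.25/13 = 0.0961538
s = 1 + (scale-1)·z/height = 1 + (2.29-1)·1.25/13 = 1.124038
θ = twist·z/height = 99°·1.25/13 = 9.5192° = 0.166142 rad
cos θ = 0.986230, sin θ = 0.165379 (intermediates below are computed at full precision and shown rounded to 5 d.p.)
v1: (-1.5,1.5) → rotate → (-1.72741,1.23128) → ×s → (-1.94168,1.38400) → (-1.94,1.38)
v2: (0.5,-1.5) → rotate → (0.74118,-1.39666) → ×s → (0.83312,-1.56989) → (0.83,-1.57)
v3: (3.5,-1) → rotate → (3.61718,-0.40740) → ×s → (4.06585,-0.45794) → (4.07,-0.46)

Cross-section at z=1.25: (-1.94,1.38) (0.83,-1.57) (4.07,-0.46)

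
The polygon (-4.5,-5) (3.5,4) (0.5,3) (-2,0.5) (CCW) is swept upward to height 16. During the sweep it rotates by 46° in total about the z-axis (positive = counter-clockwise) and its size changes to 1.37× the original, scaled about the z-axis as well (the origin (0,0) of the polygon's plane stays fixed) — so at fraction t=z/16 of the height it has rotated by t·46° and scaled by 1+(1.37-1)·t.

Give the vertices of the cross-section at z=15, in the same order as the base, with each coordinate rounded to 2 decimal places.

t = z/height = 15/16 = 0.9375
s = 1 + (scale-1)·z/height = 1 + (1.37-1)·15/16 = 1.346875
θ = twist·z/height = 46°·15/16 = 43.1250° = 0.752673 rad
cos θ = 0.729864, sin θ = 0.683592 (intermediates below are computed at full precision and shown rounded to 5 d.p.)
v1: (-4.5,-5) → rotate → (0.13357,-6.72549) → ×s → (0.17991,-9.05839) → (0.18,-9.06)
v2: (3.5,4) → rotate → (-0.17984,5.31203) → ×s → (-0.24223,7.15464) → (-0.24,7.15)
v3: (0.5,3) → rotate → (-1.68584,2.53139) → ×s → (-2.27062,3.40946) → (-2.27,3.41)
v4: (-2,0.5) → rotate → (-1.80152,-1.00225) → ×s → (-2.42643,-1.34991) → (-2.43,-1.35)

Cross-section at z=15: (0.18,-9.06) (-0.24,7.15) (-2.27,3.41) (-2.43,-1.35)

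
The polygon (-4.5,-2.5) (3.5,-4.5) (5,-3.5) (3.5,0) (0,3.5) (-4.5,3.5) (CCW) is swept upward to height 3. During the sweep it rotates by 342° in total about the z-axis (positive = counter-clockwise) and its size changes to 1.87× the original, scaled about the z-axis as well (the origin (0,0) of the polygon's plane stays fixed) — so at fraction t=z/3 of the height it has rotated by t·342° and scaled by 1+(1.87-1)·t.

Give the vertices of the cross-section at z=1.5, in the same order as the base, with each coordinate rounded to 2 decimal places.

Cross-section at z=1.5: (6.94,2.53) (-3.95,7.16) (-6.30,6.08) (-4.96,0.79) (-0.79,-4.96) (5.59,-5.97)

t = z/height = 1.5/3 = 0.5
s = 1 + (scale-1)·z/height = 1 + (1.87-1)·1.5/3 = 1.435000
θ = twist·z/height = 342°·1.5/3 = 171.0000° = 2.984513 rad
cos θ = -0.987688, sin θ = 0.156434 (intermediates below are computed at full precision and shown rounded to 5 d.p.)
v1: (-4.5,-2.5) → rotate → (4.83568,1.76527) → ×s → (6.93921,2.53316) → (6.94,2.53)
v2: (3.5,-4.5) → rotate → (-2.75295,4.99212) → ×s → (-3.95049,7.16369) → (-3.95,7.16)
v3: (5,-3.5) → rotate → (-4.39092,4.23908) → ×s → (-6.30097,6.08308) → (-6.30,6.08)
v4: (3.5,0) → rotate → (-3.45691,0.54752) → ×s → (-4.96066,0.78569) → (-4.96,0.79)
v5: (0,3.5) → rotate → (-0.54752,-3.45691) → ×s → (-0.78569,-4.96066) → (-0.79,-4.96)
v6: (-4.5,3.5) → rotate → (3.89708,-4.16086) → ×s → (5.59231,-5.97084) → (5.59,-5.97)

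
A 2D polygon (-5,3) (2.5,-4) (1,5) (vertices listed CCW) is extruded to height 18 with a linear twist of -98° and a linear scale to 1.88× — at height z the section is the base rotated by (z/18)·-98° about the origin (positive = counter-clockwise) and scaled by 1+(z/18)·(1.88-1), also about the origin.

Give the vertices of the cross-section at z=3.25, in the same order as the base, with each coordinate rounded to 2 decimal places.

Cross-section at z=3.25: (-4.46,5.07) (1.35,-5.30) (2.87,5.17)

t = z/height = 3.25/18 = 0.180556
s = 1 + (scale-1)·z/height = 1 + (1.88-1)·3.25/18 = 1.158889
θ = twist·z/height = -98°·3.25/18 = -17.6944° = -0.308826 rad
cos θ = 0.952691, sin θ = -0.303941 (intermediates below are computed at full precision and shown rounded to 5 d.p.)
v1: (-5,3) → rotate → (-3.85163,4.37778) → ×s → (-4.46361,5.07336) → (-4.46,5.07)
v2: (2.5,-4) → rotate → (1.16596,-4.57062) → ×s → (1.35122,-5.29684) → (1.35,-5.30)
v3: (1,5) → rotate → (2.47239,4.45951) → ×s → (2.86523,5.16808) → (2.87,5.17)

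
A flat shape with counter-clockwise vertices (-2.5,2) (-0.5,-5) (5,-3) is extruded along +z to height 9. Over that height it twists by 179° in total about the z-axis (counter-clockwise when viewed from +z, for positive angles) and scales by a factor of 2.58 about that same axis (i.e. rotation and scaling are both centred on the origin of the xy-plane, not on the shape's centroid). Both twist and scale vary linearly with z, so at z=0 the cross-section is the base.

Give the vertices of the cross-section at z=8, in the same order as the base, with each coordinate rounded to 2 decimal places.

Cross-section at z=8: (3.90,-6.64) (5.41,10.80) (-8.66,11.03)

t = z/height = 8/9 = 0.888889
s = 1 + (scale-1)·z/height = 1 + (2.58-1)·8/9 = 2.404444
θ = twist·z/height = 179°·8/9 = 159.1111° = 2.777013 rad
cos θ = -0.934274, sin θ = 0.356557 (intermediates below are computed at full precision and shown rounded to 5 d.p.)
v1: (-2.5,2) → rotate → (1.62257,-2.75994) → ×s → (3.90138,-6.63612) → (3.90,-6.64)
v2: (-0.5,-5) → rotate → (2.24992,4.49309) → ×s → (5.40981,10.80338) → (5.41,10.80)
v3: (5,-3) → rotate → (-3.60170,4.58561) → ×s → (-8.66008,11.02583) → (-8.66,11.03)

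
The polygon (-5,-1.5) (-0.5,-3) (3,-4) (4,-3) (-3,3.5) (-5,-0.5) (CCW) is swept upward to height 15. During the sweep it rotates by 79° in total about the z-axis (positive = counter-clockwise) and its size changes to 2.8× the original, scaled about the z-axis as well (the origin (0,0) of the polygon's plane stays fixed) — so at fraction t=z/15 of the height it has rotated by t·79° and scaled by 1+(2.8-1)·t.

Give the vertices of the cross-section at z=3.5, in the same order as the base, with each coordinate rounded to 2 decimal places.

t = z/height = 3.5/15 = 0.233333
s = 1 + (scale-1)·z/height = 1 + (2.8-1)·3.5/15 = 1.420000
θ = twist·z/height = 79°·3.5/15 = 18.4333° = 0.321722 rad
cos θ = 0.948692, sin θ = 0.316201 (intermediates below are computed at full precision and shown rounded to 5 d.p.)
v1: (-5,-1.5) → rotate → (-4.26916,-3.00404) → ×s → (-6.06221,-4.26574) → (-6.06,-4.27)
v2: (-0.5,-3) → rotate → (0.47426,-3.00418) → ×s → (0.67344,-4.26593) → (0.67,-4.27)
v3: (3,-4) → rotate → (4.11088,-2.84617) → ×s → (5.83745,-4.04156) → (5.84,-4.04)
v4: (4,-3) → rotate → (4.74337,-1.58127) → ×s → (6.73559,-2.24541) → (6.74,-2.25)
v5: (-3,3.5) → rotate → (-3.95278,2.37182) → ×s → (-5.61295,3.36798) → (-5.61,3.37)
v6: (-5,-0.5) → rotate → (-4.58536,-2.05535) → ×s → (-6.51121,-2.91860) → (-6.51,-2.92)

Cross-section at z=3.5: (-6.06,-4.27) (0.67,-4.27) (5.84,-4.04) (6.74,-2.25) (-5.61,3.37) (-6.51,-2.92)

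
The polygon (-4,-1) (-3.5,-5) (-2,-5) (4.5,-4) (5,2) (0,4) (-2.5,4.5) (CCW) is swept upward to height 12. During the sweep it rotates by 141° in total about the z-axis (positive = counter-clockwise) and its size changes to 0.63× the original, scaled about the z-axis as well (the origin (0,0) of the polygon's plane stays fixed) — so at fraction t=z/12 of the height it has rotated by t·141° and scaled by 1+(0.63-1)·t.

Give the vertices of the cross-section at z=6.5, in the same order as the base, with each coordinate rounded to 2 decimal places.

t = z/height = 6.5/12 = 0.541667
s = 1 + (scale-1)·z/height = 1 + (0.63-1)·6.5/12 = 0.799583
θ = twist·z/height = 141°·6.5/12 = 76.3750° = 1.332995 rad
cos θ = 0.235566, sin θ = 0.971858 (intermediates below are computed at full precision and shown rounded to 5 d.p.)
v1: (-4,-1) → rotate → (0.02959,-4.12300) → ×s → (0.02366,-3.29668) → (0.02,-3.30)
v2: (-3.5,-5) → rotate → (4.03481,-4.57934) → ×s → (3.22617,-3.66156) → (3.23,-3.66)
v3: (-2,-5) → rotate → (4.38816,-3.12155) → ×s → (3.50870,-2.49594) → (3.51,-2.50)
v4: (4.5,-4) → rotate → (4.94748,3.43110) → ×s → (3.95592,2.74345) → (3.96,2.74)
v5: (5,2) → rotate → (-0.76589,5.33042) → ×s → (-0.61239,4.26212) → (-0.61,4.26)
v6: (0,4) → rotate → (-3.88743,0.94226) → ×s → (-3.10833,0.75342) → (-3.11,0.75)
v7: (-2.5,4.5) → rotate → (-4.96228,-1.36960) → ×s → (-3.96775,-1.09511) → (-3.97,-1.10)

Cross-section at z=6.5: (0.02,-3.30) (3.23,-3.66) (3.51,-2.50) (3.96,2.74) (-0.61,4.26) (-3.11,0.75) (-3.97,-1.10)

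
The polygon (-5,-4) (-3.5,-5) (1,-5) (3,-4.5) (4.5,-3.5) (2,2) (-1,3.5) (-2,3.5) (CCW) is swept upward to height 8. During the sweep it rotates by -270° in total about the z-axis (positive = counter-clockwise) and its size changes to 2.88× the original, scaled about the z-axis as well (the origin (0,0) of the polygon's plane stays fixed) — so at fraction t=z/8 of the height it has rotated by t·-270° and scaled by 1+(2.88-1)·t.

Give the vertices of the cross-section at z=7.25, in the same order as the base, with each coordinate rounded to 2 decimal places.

Cross-section at z=7.25: (15.56,-7.60) (16.27,-2.77) (11.06,8.22) (7.53,12.53) (3.35,15.04) (-7.20,2.58) (-7.40,-6.49) (-6.24,-8.93)

t = z/height = 7.25/8 = 0.90625
s = 1 + (scale-1)·z/height = 1 + (2.88-1)·7.25/8 = 2.703750
θ = twist·z/height = -270°·7.25/8 = -244.6875° = -4.270603 rad
cos θ = -0.427555, sin θ = 0.903989 (intermediates below are computed at full precision and shown rounded to 5 d.p.)
v1: (-5,-4) → rotate → (5.75373,-2.80973) → ×s → (15.55665,-7.59680) → (15.56,-7.60)
v2: (-3.5,-5) → rotate → (6.01639,-1.02619) → ×s → (16.26681,-2.77455) → (16.27,-2.77)
v3: (1,-5) → rotate → (4.09239,3.04176) → ×s → (11.06480,8.22417) → (11.06,8.22)
v4: (3,-4.5) → rotate → (2.78529,4.63597) → ×s → (7.53072,12.53449) → (7.53,12.53)
v5: (4.5,-3.5) → rotate → (1.23996,5.56439) → ×s → (3.35255,15.04473) → (3.35,15.04)
v6: (2,2) → rotate → (-2.66309,0.95287) → ×s → (-7.20033,2.57632) → (-7.20,2.58)
v7: (-1,3.5) → rotate → (-2.73641,-2.40043) → ×s → (-7.39856,-6.49017) → (-7.40,-6.49)
v8: (-2,3.5) → rotate → (-2.30885,-3.30442) → ×s → (-6.24256,-8.93433) → (-6.24,-8.93)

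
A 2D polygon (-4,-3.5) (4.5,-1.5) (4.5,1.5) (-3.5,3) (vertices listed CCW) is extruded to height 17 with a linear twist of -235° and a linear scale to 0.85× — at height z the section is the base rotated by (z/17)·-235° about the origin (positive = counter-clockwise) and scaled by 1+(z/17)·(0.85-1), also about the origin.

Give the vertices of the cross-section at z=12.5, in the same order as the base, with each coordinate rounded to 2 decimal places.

t = z/height = 12.5/17 = 0.735294
s = 1 + (scale-1)·z/height = 1 + (0.85-1)·12.5/17 = 0.889706
θ = twist·z/height = -235°·12.5/17 = -172.7941° = -3.015826 rad
cos θ = -0.992102, sin θ = -0.125435 (intermediates below are computed at full precision and shown rounded to 5 d.p.)
v1: (-4,-3.5) → rotate → (3.52938,3.97410) → ×s → (3.14011,3.53578) → (3.14,3.54)
v2: (4.5,-1.5) → rotate → (-4.65261,0.92369) → ×s → (-4.13946,0.82182) → (-4.14,0.82)
v3: (4.5,1.5) → rotate → (-4.27631,-2.05261) → ×s → (-3.80465,-1.82622) → (-3.80,-1.83)
v4: (-3.5,3) → rotate → (3.84866,-2.53728) → ×s → (3.42418,-2.25744) → (3.42,-2.26)

Cross-section at z=12.5: (3.14,3.54) (-4.14,0.82) (-3.80,-1.83) (3.42,-2.26)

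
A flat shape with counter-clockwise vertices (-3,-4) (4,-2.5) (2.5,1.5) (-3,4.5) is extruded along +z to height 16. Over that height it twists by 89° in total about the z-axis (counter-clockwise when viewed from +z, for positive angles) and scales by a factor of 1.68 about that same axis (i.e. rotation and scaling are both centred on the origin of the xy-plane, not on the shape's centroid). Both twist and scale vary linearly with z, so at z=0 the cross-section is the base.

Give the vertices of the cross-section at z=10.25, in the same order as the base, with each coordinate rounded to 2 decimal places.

Cross-section at z=10.25: (2.47,-6.74) (6.14,2.86) (0.15,4.18) (-7.76,-0.10)

t = z/height = 10.25/16 = 0.640625
s = 1 + (scale-1)·z/height = 1 + (1.68-1)·10.25/16 = 1.435625
θ = twist·z/height = 89°·10.25/16 = 57.0156° = 0.995110 rad
cos θ = 0.544410, sin θ = 0.838819 (intermediates below are computed at full precision and shown rounded to 5 d.p.)
v1: (-3,-4) → rotate → (1.72205,-4.69410) → ×s → (2.47221,-6.73897) → (2.47,-6.74)
v2: (4,-2.5) → rotate → (4.27469,1.99425) → ×s → (6.13685,2.86300) → (6.14,2.86)
v3: (2.5,1.5) → rotate → (0.10280,2.91366) → ×s → (0.14758,4.18293) → (0.15,4.18)
v4: (-3,4.5) → rotate → (-5.40792,-0.06661) → ×s → (-7.76374,-0.09563) → (-7.76,-0.10)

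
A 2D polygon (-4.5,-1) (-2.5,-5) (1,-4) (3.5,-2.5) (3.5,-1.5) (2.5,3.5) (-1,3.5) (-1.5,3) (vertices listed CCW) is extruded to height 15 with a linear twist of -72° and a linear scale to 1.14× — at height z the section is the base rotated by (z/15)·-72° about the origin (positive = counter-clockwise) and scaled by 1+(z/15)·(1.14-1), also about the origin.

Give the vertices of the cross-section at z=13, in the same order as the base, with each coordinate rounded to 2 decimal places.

Cross-section at z=13: (-3.33,3.95) (-6.27,-0.11) (-3.46,-3.07) (-0.67,-4.78) (0.33,-4.26) (4.78,-0.67) (2.96,2.81) (2.20,3.05)

t = z/height = 13/15 = 0.866667
s = 1 + (scale-1)·z/height = 1 + (1.14-1)·13/15 = 1.121333
θ = twist·z/height = -72°·13/15 = -62.4000° = -1.089085 rad
cos θ = 0.463296, sin θ = -0.886204 (intermediates below are computed at full precision and shown rounded to 5 d.p.)
v1: (-4.5,-1) → rotate → (-2.97104,3.52462) → ×s → (-3.33152,3.95227) → (-3.33,3.95)
v2: (-2.5,-5) → rotate → (-5.58926,-0.10097) → ×s → (-6.26742,-0.11322) → (-6.27,-0.11)
v3: (1,-4) → rotate → (-3.08152,-2.73939) → ×s → (-3.45541,-3.07177) → (-3.46,-3.07)
v4: (3.5,-2.5) → rotate → (-0.59397,-4.25995) → ×s → (-0.66604,-4.77683) → (-0.67,-4.78)
v5: (3.5,-1.5) → rotate → (0.29223,-3.79666) → ×s → (0.32769,-4.25732) → (0.33,-4.26)
v6: (2.5,3.5) → rotate → (4.25995,-0.59397) → ×s → (4.77683,-0.66604) → (4.78,-0.67)
v7: (-1,3.5) → rotate → (2.63842,2.50774) → ×s → (2.95854,2.81201) → (2.96,2.81)
v8: (-1.5,3) → rotate → (1.96367,2.71919) → ×s → (2.20192,3.04912) → (2.20,3.05)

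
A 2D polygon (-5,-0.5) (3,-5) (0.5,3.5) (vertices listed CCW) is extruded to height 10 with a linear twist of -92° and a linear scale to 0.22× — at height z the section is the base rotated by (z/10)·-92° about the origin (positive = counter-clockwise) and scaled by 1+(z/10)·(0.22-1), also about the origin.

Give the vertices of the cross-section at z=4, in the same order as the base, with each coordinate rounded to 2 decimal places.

Cross-section at z=4: (-2.96,1.79) (-0.41,-3.99) (1.72,1.72)

t = z/height = 4/10 = 0.4
s = 1 + (scale-1)·z/height = 1 + (0.22-1)·4/10 = 0.688000
θ = twist·z/height = -92°·4/10 = -36.8000° = -0.642281 rad
cos θ = 0.800731, sin θ = -0.599024 (intermediates below are computed at full precision and shown rounded to 5 d.p.)
v1: (-5,-0.5) → rotate → (-4.30317,2.59475) → ×s → (-2.96058,1.78519) → (-2.96,1.79)
v2: (3,-5) → rotate → (-0.59292,-5.80073) → ×s → (-0.40793,-3.99090) → (-0.41,-3.99)
v3: (0.5,3.5) → rotate → (2.49695,2.50305) → ×s → (1.71790,1.72210) → (1.72,1.72)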